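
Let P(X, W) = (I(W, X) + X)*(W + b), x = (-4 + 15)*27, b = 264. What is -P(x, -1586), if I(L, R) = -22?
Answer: 363550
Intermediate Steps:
x = 297 (x = 11*27 = 297)
P(X, W) = (-22 + X)*(264 + W) (P(X, W) = (-22 + X)*(W + 264) = (-22 + X)*(264 + W))
-P(x, -1586) = -(-5808 - 22*(-1586) + 264*297 - 1586*297) = -(-5808 + 34892 + 78408 - 471042) = -1*(-363550) = 363550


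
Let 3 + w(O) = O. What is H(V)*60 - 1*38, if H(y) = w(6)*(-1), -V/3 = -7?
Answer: -218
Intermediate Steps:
w(O) = -3 + O
V = 21 (V = -3*(-7) = 21)
H(y) = -3 (H(y) = (-3 + 6)*(-1) = 3*(-1) = -3)
H(V)*60 - 1*38 = -3*60 - 1*38 = -180 - 38 = -218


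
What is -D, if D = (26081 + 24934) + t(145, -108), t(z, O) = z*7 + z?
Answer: -52175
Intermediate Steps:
t(z, O) = 8*z (t(z, O) = 7*z + z = 8*z)
D = 52175 (D = (26081 + 24934) + 8*145 = 51015 + 1160 = 52175)
-D = -1*52175 = -52175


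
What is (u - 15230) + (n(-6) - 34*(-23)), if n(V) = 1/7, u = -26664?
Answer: -287783/7 ≈ -41112.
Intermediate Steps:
n(V) = 1/7
(u - 15230) + (n(-6) - 34*(-23)) = (-26664 - 15230) + (1/7 - 34*(-23)) = -41894 + (1/7 + 782) = -41894 + 5475/7 = -287783/7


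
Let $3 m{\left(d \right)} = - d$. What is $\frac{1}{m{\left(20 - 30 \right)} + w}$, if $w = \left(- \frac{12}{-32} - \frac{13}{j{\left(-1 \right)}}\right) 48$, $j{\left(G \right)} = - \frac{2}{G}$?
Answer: $- \frac{3}{872} \approx -0.0034404$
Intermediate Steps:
$m{\left(d \right)} = - \frac{d}{3}$ ($m{\left(d \right)} = \frac{\left(-1\right) d}{3} = - \frac{d}{3}$)
$w = -294$ ($w = \left(- \frac{12}{-32} - \frac{13}{\left(-2\right) \frac{1}{-1}}\right) 48 = \left(\left(-12\right) \left(- \frac{1}{32}\right) - \frac{13}{\left(-2\right) \left(-1\right)}\right) 48 = \left(\frac{3}{8} - \frac{13}{2}\right) 48 = \left(- \frac{49}{8}\right) 48 = -294$)
$\frac{1}{m{\left(20 - 30 \right)} + w} = \frac{1}{- \frac{20 - 30}{3} - 294} = \frac{1}{\left(- \frac{1}{3}\right) \left(-10\right) - 294} = \frac{1}{\frac{10}{3} - 294} = \frac{1}{- \frac{872}{3}} = - \frac{3}{872}$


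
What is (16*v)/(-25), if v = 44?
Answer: -704/25 ≈ -28.160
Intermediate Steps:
(16*v)/(-25) = (16*44)/(-25) = 704*(-1/25) = -704/25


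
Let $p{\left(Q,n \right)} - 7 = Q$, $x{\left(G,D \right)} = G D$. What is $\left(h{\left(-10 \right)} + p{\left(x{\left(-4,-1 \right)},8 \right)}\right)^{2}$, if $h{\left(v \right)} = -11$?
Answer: $0$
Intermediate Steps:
$x{\left(G,D \right)} = D G$
$p{\left(Q,n \right)} = 7 + Q$
$\left(h{\left(-10 \right)} + p{\left(x{\left(-4,-1 \right)},8 \right)}\right)^{2} = \left(-11 + \left(7 - -4\right)\right)^{2} = \left(-11 + \left(7 + 4\right)\right)^{2} = \left(-11 + 11\right)^{2} = 0^{2} = 0$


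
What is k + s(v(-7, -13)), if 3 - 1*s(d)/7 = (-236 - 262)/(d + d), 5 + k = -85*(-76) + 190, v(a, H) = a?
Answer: 6417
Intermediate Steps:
k = 6645 (k = -5 + (-85*(-76) + 190) = -5 + (6460 + 190) = -5 + 6650 = 6645)
s(d) = 21 + 1743/d (s(d) = 21 - 7*(-236 - 262)/(d + d) = 21 - (-3486)/(2*d) = 21 - (-3486)*1/(2*d) = 21 - (-1743)/d = 21 + 1743/d)
k + s(v(-7, -13)) = 6645 + (21 + 1743/(-7)) = 6645 + (21 + 1743*(-1/7)) = 6645 + (21 - 249) = 6645 - 228 = 6417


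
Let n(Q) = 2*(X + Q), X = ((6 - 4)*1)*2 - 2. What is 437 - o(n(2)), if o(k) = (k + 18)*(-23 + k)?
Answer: 827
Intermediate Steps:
X = 2 (X = (2*1)*2 - 2 = 2*2 - 2 = 4 - 2 = 2)
n(Q) = 4 + 2*Q (n(Q) = 2*(2 + Q) = 4 + 2*Q)
o(k) = (-23 + k)*(18 + k) (o(k) = (18 + k)*(-23 + k) = (-23 + k)*(18 + k))
437 - o(n(2)) = 437 - (-414 + (4 + 2*2)² - 5*(4 + 2*2)) = 437 - (-414 + (4 + 4)² - 5*(4 + 4)) = 437 - (-414 + 8² - 5*8) = 437 - (-414 + 64 - 40) = 437 - 1*(-390) = 437 + 390 = 827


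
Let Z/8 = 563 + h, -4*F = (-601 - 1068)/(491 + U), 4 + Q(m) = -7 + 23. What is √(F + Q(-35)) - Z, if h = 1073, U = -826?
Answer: -13088 + √4827685/670 ≈ -13085.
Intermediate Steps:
Q(m) = 12 (Q(m) = -4 + (-7 + 23) = -4 + 16 = 12)
F = -1669/1340 (F = -(-601 - 1068)/(4*(491 - 826)) = -(-1669)/(4*(-335)) = -(-1669)*(-1)/(4*335) = -¼*1669/335 = -1669/1340 ≈ -1.2455)
Z = 13088 (Z = 8*(563 + 1073) = 8*1636 = 13088)
√(F + Q(-35)) - Z = √(-1669/1340 + 12) - 1*13088 = √(14411/1340) - 13088 = √4827685/670 - 13088 = -13088 + √4827685/670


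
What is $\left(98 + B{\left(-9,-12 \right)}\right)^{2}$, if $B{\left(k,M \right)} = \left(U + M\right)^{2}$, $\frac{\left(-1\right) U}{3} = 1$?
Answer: $104329$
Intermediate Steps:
$U = -3$ ($U = \left(-3\right) 1 = -3$)
$B{\left(k,M \right)} = \left(-3 + M\right)^{2}$
$\left(98 + B{\left(-9,-12 \right)}\right)^{2} = \left(98 + \left(-3 - 12\right)^{2}\right)^{2} = \left(98 + \left(-15\right)^{2}\right)^{2} = \left(98 + 225\right)^{2} = 323^{2} = 104329$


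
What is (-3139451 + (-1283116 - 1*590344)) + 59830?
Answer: -4953081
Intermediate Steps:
(-3139451 + (-1283116 - 1*590344)) + 59830 = (-3139451 + (-1283116 - 590344)) + 59830 = (-3139451 - 1873460) + 59830 = -5012911 + 59830 = -4953081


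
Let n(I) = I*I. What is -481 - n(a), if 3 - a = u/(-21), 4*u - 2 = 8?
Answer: -865645/1764 ≈ -490.73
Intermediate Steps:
u = 5/2 (u = 1/2 + (1/4)*8 = 1/2 + 2 = 5/2 ≈ 2.5000)
a = 131/42 (a = 3 - 5/(2*(-21)) = 3 - 5*(-1)/(2*21) = 3 - 1*(-5/42) = 3 + 5/42 = 131/42 ≈ 3.1190)
n(I) = I**2
-481 - n(a) = -481 - (131/42)**2 = -481 - 1*17161/1764 = -481 - 17161/1764 = -865645/1764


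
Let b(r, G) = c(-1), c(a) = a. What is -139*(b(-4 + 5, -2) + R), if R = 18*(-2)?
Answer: 5143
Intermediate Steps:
b(r, G) = -1
R = -36
-139*(b(-4 + 5, -2) + R) = -139*(-1 - 36) = -139*(-37) = 5143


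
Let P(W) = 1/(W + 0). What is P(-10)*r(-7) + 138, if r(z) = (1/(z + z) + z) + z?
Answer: 19517/140 ≈ 139.41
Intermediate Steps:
r(z) = 1/(2*z) + 2*z (r(z) = (1/(2*z) + z) + z = (z + 1/(2*z)) + z = 1/(2*z) + 2*z)
P(W) = 1/W
P(-10)*r(-7) + 138 = ((½)/(-7) + 2*(-7))/(-10) + 138 = -((½)*(-⅐) - 14)/10 + 138 = -(-1/14 - 14)/10 + 138 = -⅒*(-197/14) + 138 = 197/140 + 138 = 19517/140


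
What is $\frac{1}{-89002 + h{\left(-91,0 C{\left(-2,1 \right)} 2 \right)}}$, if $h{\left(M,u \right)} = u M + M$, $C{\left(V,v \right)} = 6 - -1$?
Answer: $- \frac{1}{89093} \approx -1.1224 \cdot 10^{-5}$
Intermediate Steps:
$C{\left(V,v \right)} = 7$ ($C{\left(V,v \right)} = 6 + 1 = 7$)
$h{\left(M,u \right)} = M + M u$ ($h{\left(M,u \right)} = M u + M = M + M u$)
$\frac{1}{-89002 + h{\left(-91,0 C{\left(-2,1 \right)} 2 \right)}} = \frac{1}{-89002 - 91 \left(1 + 0 \cdot 7 \cdot 2\right)} = \frac{1}{-89002 - 91 \left(1 + 0 \cdot 2\right)} = \frac{1}{-89002 - 91 \left(1 + 0\right)} = \frac{1}{-89002 - 91} = \frac{1}{-89093} = - \frac{1}{89093}$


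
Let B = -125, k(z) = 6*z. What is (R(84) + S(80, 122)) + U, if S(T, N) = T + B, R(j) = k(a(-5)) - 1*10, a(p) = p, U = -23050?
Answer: -23135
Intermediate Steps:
R(j) = -40 (R(j) = 6*(-5) - 1*10 = -30 - 10 = -40)
S(T, N) = -125 + T (S(T, N) = T - 125 = -125 + T)
(R(84) + S(80, 122)) + U = (-40 + (-125 + 80)) - 23050 = (-40 - 45) - 23050 = -85 - 23050 = -23135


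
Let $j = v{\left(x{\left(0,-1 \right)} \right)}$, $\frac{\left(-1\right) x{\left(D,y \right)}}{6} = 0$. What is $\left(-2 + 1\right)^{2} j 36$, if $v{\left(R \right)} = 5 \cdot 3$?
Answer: $540$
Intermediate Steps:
$x{\left(D,y \right)} = 0$ ($x{\left(D,y \right)} = \left(-6\right) 0 = 0$)
$v{\left(R \right)} = 15$
$j = 15$
$\left(-2 + 1\right)^{2} j 36 = \left(-2 + 1\right)^{2} \cdot 15 \cdot 36 = \left(-1\right)^{2} \cdot 15 \cdot 36 = 1 \cdot 15 \cdot 36 = 15 \cdot 36 = 540$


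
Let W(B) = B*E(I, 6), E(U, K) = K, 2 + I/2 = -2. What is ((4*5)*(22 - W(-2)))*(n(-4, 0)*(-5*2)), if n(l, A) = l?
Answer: 27200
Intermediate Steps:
I = -8 (I = -4 + 2*(-2) = -4 - 4 = -8)
W(B) = 6*B (W(B) = B*6 = 6*B)
((4*5)*(22 - W(-2)))*(n(-4, 0)*(-5*2)) = ((4*5)*(22 - 6*(-2)))*(-(-20)*2) = (20*(22 - 1*(-12)))*(-4*(-10)) = (20*(22 + 12))*40 = (20*34)*40 = 680*40 = 27200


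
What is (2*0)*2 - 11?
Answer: -11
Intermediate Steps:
(2*0)*2 - 11 = 0*2 - 11 = 0 - 11 = -11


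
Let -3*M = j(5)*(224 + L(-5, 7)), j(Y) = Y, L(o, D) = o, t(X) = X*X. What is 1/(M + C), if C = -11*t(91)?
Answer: -1/91456 ≈ -1.0934e-5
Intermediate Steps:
t(X) = X²
C = -91091 (C = -11*91² = -11*8281 = -91091)
M = -365 (M = -5*(224 - 5)/3 = -5*219/3 = -⅓*1095 = -365)
1/(M + C) = 1/(-365 - 91091) = 1/(-91456) = -1/91456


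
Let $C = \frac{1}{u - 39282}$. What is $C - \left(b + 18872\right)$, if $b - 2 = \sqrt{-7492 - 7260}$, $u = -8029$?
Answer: $- \frac{892947815}{47311} - 4 i \sqrt{922} \approx -18874.0 - 121.46 i$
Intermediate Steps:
$b = 2 + 4 i \sqrt{922}$ ($b = 2 + \sqrt{-7492 - 7260} = 2 + \sqrt{-14752} = 2 + 4 i \sqrt{922} \approx 2.0 + 121.46 i$)
$C = - \frac{1}{47311}$ ($C = \frac{1}{-8029 - 39282} = \frac{1}{-47311} = - \frac{1}{47311} \approx -2.1137 \cdot 10^{-5}$)
$C - \left(b + 18872\right) = - \frac{1}{47311} - \left(\left(2 + 4 i \sqrt{922}\right) + 18872\right) = - \frac{1}{47311} - \left(18874 + 4 i \sqrt{922}\right) = - \frac{892947815}{47311} - 4 i \sqrt{922}$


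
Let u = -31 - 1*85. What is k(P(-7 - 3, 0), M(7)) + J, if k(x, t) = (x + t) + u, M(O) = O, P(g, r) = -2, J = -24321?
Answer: -24432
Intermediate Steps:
u = -116 (u = -31 - 85 = -116)
k(x, t) = -116 + t + x (k(x, t) = (x + t) - 116 = (t + x) - 116 = -116 + t + x)
k(P(-7 - 3, 0), M(7)) + J = (-116 + 7 - 2) - 24321 = -111 - 24321 = -24432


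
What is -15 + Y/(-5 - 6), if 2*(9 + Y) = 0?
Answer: -156/11 ≈ -14.182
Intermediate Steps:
Y = -9 (Y = -9 + (1/2)*0 = -9 + 0 = -9)
-15 + Y/(-5 - 6) = -15 - 9/(-5 - 6) = -15 - 9/(-11) = -15 - 1/11*(-9) = -15 + 9/11 = -156/11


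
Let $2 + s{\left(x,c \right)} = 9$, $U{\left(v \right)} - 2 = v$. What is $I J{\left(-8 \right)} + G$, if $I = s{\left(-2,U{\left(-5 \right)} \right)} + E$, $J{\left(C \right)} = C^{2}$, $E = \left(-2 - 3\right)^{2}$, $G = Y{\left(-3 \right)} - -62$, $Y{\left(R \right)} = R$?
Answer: $2107$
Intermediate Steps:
$U{\left(v \right)} = 2 + v$
$s{\left(x,c \right)} = 7$ ($s{\left(x,c \right)} = -2 + 9 = 7$)
$G = 59$ ($G = -3 - -62 = -3 + 62 = 59$)
$E = 25$ ($E = \left(-5\right)^{2} = 25$)
$I = 32$ ($I = 7 + 25 = 32$)
$I J{\left(-8 \right)} + G = 32 \left(-8\right)^{2} + 59 = 32 \cdot 64 + 59 = 2048 + 59 = 2107$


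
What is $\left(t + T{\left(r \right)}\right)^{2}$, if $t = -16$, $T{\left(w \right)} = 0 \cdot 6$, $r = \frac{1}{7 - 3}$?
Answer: $256$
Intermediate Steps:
$r = \frac{1}{4} \approx 0.25$
$T{\left(w \right)} = 0$
$\left(t + T{\left(r \right)}\right)^{2} = \left(-16 + 0\right)^{2} = \left(-16\right)^{2} = 256$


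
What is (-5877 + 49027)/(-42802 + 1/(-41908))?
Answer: -1808330200/1793746217 ≈ -1.0081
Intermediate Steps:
(-5877 + 49027)/(-42802 + 1/(-41908)) = 43150/(-42802 - 1/41908) = 43150/(-1793746217/41908) = 43150*(-41908/1793746217) = -1808330200/1793746217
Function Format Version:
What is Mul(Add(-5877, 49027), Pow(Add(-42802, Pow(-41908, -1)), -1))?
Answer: Rational(-1808330200, 1793746217) ≈ -1.0081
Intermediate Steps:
Mul(Add(-5877, 49027), Pow(Add(-42802, Pow(-41908, -1)), -1)) = Mul(43150, Pow(Add(-42802, Rational(-1, 41908)), -1)) = Mul(43150, Pow(Rational(-1793746217, 41908), -1)) = Mul(43150, Rational(-41908, 1793746217)) = Rational(-1808330200, 1793746217)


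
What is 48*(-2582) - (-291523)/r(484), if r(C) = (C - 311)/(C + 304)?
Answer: 208279196/173 ≈ 1.2039e+6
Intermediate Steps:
r(C) = (-311 + C)/(304 + C)
48*(-2582) - (-291523)/r(484) = 48*(-2582) - (-291523)/((-311 + 484)/(304 + 484)) = -123936 - (-291523)/(173/788) = -123936 - (-291523)/((1/788)*173) = -123936 - (-291523)/173/788 = -123936 - (-291523)*788/173 = -123936 - 1*(-229720124/173) = -123936 + 229720124/173 = 208279196/173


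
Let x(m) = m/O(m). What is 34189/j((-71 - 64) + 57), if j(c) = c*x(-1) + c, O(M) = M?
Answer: -34189/156 ≈ -219.16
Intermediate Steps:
x(m) = 1 (x(m) = m/m = 1)
j(c) = 2*c (j(c) = c*1 + c = c + c = 2*c)
34189/j((-71 - 64) + 57) = 34189/((2*((-71 - 64) + 57))) = 34189/((2*(-135 + 57))) = 34189/((2*(-78))) = 34189/(-156) = 34189*(-1/156) = -34189/156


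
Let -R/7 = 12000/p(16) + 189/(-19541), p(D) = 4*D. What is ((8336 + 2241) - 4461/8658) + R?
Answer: 261224629219/28197663 ≈ 9264.0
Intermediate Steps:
R = -51292479/39082 (R = -7*(12000/((4*16)) + 189/(-19541)) = -7*(12000/64 + 189*(-1/19541)) = -7*(12000*(1/64) - 189/19541) = -7*(375/2 - 189/19541) = -7*7327497/39082 = -51292479/39082 ≈ -1312.4)
((8336 + 2241) - 4461/8658) + R = ((8336 + 2241) - 4461/8658) - 51292479/39082 = (10577 - 4461*1/8658) - 51292479/39082 = (10577 - 1487/2886) - 51292479/39082 = 30523735/2886 - 51292479/39082 = 261224629219/28197663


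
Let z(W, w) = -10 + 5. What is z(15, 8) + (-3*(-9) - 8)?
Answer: 14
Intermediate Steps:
z(W, w) = -5
z(15, 8) + (-3*(-9) - 8) = -5 + (-3*(-9) - 8) = -5 + (27 - 8) = -5 + 19 = 14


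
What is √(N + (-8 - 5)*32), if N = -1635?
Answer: I*√2051 ≈ 45.288*I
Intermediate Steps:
√(N + (-8 - 5)*32) = √(-1635 + (-8 - 5)*32) = √(-1635 - 13*32) = √(-1635 - 416) = √(-2051) = I*√2051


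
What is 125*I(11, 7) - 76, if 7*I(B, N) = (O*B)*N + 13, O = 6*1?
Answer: 58843/7 ≈ 8406.1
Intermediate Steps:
O = 6
I(B, N) = 13/7 + 6*B*N/7 (I(B, N) = ((6*B)*N + 13)/7 = (6*B*N + 13)/7 = (13 + 6*B*N)/7 = 13/7 + 6*B*N/7)
125*I(11, 7) - 76 = 125*(13/7 + (6/7)*11*7) - 76 = 125*(13/7 + 66) - 76 = 125*(475/7) - 76 = 59375/7 - 76 = 58843/7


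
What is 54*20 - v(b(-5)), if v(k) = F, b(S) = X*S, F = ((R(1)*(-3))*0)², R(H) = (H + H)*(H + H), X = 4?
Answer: 1080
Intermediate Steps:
R(H) = 4*H² (R(H) = (2*H)*(2*H) = 4*H²)
F = 0 (F = (((4*1²)*(-3))*0)² = (((4*1)*(-3))*0)² = ((4*(-3))*0)² = (-12*0)² = 0² = 0)
b(S) = 4*S
v(k) = 0
54*20 - v(b(-5)) = 54*20 - 1*0 = 1080 + 0 = 1080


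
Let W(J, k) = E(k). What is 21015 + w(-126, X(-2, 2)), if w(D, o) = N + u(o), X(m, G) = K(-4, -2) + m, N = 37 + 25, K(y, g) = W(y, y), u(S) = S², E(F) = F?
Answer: 21113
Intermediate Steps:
W(J, k) = k
K(y, g) = y
N = 62
X(m, G) = -4 + m
w(D, o) = 62 + o²
21015 + w(-126, X(-2, 2)) = 21015 + (62 + (-4 - 2)²) = 21015 + (62 + (-6)²) = 21015 + (62 + 36) = 21015 + 98 = 21113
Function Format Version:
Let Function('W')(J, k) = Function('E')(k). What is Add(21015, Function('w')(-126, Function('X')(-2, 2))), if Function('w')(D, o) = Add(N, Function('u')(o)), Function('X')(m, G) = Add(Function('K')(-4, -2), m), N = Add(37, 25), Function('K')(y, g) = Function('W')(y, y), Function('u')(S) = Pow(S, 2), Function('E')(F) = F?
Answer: 21113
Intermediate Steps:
Function('W')(J, k) = k
Function('K')(y, g) = y
N = 62
Function('X')(m, G) = Add(-4, m)
Function('w')(D, o) = Add(62, Pow(o, 2))
Add(21015, Function('w')(-126, Function('X')(-2, 2))) = Add(21015, Add(62, Pow(Add(-4, -2), 2))) = Add(21015, Add(62, Pow(-6, 2))) = Add(21015, Add(62, 36)) = Add(21015, 98) = 21113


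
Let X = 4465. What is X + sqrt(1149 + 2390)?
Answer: 4465 + sqrt(3539) ≈ 4524.5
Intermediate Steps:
X + sqrt(1149 + 2390) = 4465 + sqrt(1149 + 2390) = 4465 + sqrt(3539)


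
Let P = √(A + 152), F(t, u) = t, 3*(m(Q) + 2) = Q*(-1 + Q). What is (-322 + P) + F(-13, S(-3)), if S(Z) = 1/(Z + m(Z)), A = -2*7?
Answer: -335 + √138 ≈ -323.25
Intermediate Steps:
A = -14
m(Q) = -2 + Q*(-1 + Q)/3 (m(Q) = -2 + (Q*(-1 + Q))/3 = -2 + Q*(-1 + Q)/3)
S(Z) = 1/(-2 + Z²/3 + 2*Z/3) (S(Z) = 1/(Z + (-2 - Z/3 + Z²/3)) = 1/(-2 + Z²/3 + 2*Z/3))
P = √138 (P = √(-14 + 152) = √138 ≈ 11.747)
(-322 + P) + F(-13, S(-3)) = (-322 + √138) - 13 = -335 + √138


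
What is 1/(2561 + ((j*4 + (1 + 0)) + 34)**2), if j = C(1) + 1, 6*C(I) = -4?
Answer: 9/34930 ≈ 0.00025766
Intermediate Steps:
C(I) = -2/3 (C(I) = (1/6)*(-4) = -2/3)
j = 1/3 (j = -2/3 + 1 = 1/3 ≈ 0.33333)
1/(2561 + ((j*4 + (1 + 0)) + 34)**2) = 1/(2561 + (((1/3)*4 + (1 + 0)) + 34)**2) = 1/(2561 + ((4/3 + 1) + 34)**2) = 1/(2561 + (7/3 + 34)**2) = 1/(2561 + (109/3)**2) = 1/(2561 + 11881/9) = 1/(34930/9) = 9/34930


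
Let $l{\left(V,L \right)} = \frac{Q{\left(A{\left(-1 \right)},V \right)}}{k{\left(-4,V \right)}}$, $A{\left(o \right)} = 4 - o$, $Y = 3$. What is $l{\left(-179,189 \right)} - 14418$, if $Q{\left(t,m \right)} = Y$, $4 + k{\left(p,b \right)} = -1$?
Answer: $- \frac{72093}{5} \approx -14419.0$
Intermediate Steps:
$k{\left(p,b \right)} = -5$ ($k{\left(p,b \right)} = -4 - 1 = -5$)
$Q{\left(t,m \right)} = 3$
$l{\left(V,L \right)} = - \frac{3}{5}$ ($l{\left(V,L \right)} = \frac{3}{-5} = 3 \left(- \frac{1}{5}\right) = - \frac{3}{5}$)
$l{\left(-179,189 \right)} - 14418 = - \frac{3}{5} - 14418 = - \frac{72093}{5}$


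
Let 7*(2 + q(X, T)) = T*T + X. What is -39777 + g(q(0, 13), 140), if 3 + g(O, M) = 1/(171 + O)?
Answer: -53782553/1352 ≈ -39780.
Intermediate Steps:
q(X, T) = -2 + X/7 + T²/7 (q(X, T) = -2 + (T*T + X)/7 = -2 + (T² + X)/7 = -2 + (X + T²)/7 = -2 + (X/7 + T²/7) = -2 + X/7 + T²/7)
g(O, M) = -3 + 1/(171 + O)
-39777 + g(q(0, 13), 140) = -39777 + (-512 - 3*(-2 + (⅐)*0 + (⅐)*13²))/(171 + (-2 + (⅐)*0 + (⅐)*13²)) = -39777 + (-512 - 3*(-2 + 0 + (⅐)*169))/(171 + (-2 + 0 + (⅐)*169)) = -39777 + (-512 - 3*(-2 + 0 + 169/7))/(171 + (-2 + 0 + 169/7)) = -39777 + (-512 - 3*155/7)/(171 + 155/7) = -39777 + (-512 - 465/7)/(1352/7) = -39777 + (7/1352)*(-4049/7) = -39777 - 4049/1352 = -53782553/1352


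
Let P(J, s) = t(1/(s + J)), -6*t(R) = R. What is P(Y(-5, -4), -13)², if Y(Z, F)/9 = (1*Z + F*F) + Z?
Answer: 1/60516 ≈ 1.6525e-5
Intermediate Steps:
Y(Z, F) = 9*F² + 18*Z (Y(Z, F) = 9*((1*Z + F*F) + Z) = 9*((Z + F²) + Z) = 9*(F² + 2*Z) = 9*F² + 18*Z)
t(R) = -R/6
P(J, s) = -1/(6*(J + s)) (P(J, s) = -1/(6*(s + J)) = -1/(6*(J + s)))
P(Y(-5, -4), -13)² = (-1/(6*(9*(-4)² + 18*(-5)) + 6*(-13)))² = (-1/(6*(9*16 - 90) - 78))² = (-1/(6*(144 - 90) - 78))² = (-1/(6*54 - 78))² = (-1/(324 - 78))² = (-1/246)² = 1/60516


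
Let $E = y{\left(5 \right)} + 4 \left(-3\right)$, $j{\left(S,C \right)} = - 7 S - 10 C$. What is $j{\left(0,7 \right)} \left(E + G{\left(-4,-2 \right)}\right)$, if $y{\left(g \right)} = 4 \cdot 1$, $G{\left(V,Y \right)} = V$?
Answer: $840$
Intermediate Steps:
$y{\left(g \right)} = 4$
$j{\left(S,C \right)} = - 10 C - 7 S$
$E = -8$ ($E = 4 + 4 \left(-3\right) = 4 - 12 = -8$)
$j{\left(0,7 \right)} \left(E + G{\left(-4,-2 \right)}\right) = \left(\left(-10\right) 7 - 0\right) \left(-8 - 4\right) = \left(-70 + 0\right) \left(-12\right) = \left(-70\right) \left(-12\right) = 840$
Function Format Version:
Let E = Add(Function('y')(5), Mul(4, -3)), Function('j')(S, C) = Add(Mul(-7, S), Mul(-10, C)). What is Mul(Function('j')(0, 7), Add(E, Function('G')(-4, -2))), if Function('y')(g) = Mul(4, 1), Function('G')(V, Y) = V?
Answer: 840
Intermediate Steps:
Function('y')(g) = 4
Function('j')(S, C) = Add(Mul(-10, C), Mul(-7, S))
E = -8 (E = Add(4, Mul(4, -3)) = Add(4, -12) = -8)
Mul(Function('j')(0, 7), Add(E, Function('G')(-4, -2))) = Mul(Add(Mul(-10, 7), Mul(-7, 0)), Add(-8, -4)) = Mul(Add(-70, 0), -12) = Mul(-70, -12) = 840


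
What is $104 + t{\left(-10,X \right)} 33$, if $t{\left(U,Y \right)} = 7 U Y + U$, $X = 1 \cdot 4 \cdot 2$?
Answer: $-18706$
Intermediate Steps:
$X = 8$ ($X = 4 \cdot 2 = 8$)
$t{\left(U,Y \right)} = U + 7 U Y$ ($t{\left(U,Y \right)} = 7 U Y + U = U + 7 U Y$)
$104 + t{\left(-10,X \right)} 33 = 104 + - 10 \left(1 + 7 \cdot 8\right) 33 = 104 + - 10 \left(1 + 56\right) 33 = 104 + \left(-10\right) 57 \cdot 33 = 104 - 18810 = -18706$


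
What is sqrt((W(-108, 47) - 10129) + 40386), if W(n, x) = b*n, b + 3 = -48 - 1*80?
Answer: sqrt(44405) ≈ 210.72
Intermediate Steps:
b = -131 (b = -3 + (-48 - 1*80) = -3 + (-48 - 80) = -3 - 128 = -131)
W(n, x) = -131*n
sqrt((W(-108, 47) - 10129) + 40386) = sqrt((-131*(-108) - 10129) + 40386) = sqrt((14148 - 10129) + 40386) = sqrt(4019 + 40386) = sqrt(44405)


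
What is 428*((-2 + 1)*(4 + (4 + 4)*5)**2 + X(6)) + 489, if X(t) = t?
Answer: -825551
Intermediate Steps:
428*((-2 + 1)*(4 + (4 + 4)*5)**2 + X(6)) + 489 = 428*((-2 + 1)*(4 + (4 + 4)*5)**2 + 6) + 489 = 428*(-(4 + 8*5)**2 + 6) + 489 = 428*(-(4 + 40)**2 + 6) + 489 = 428*(-1*44**2 + 6) + 489 = 428*(-1*1936 + 6) + 489 = 428*(-1936 + 6) + 489 = 428*(-1930) + 489 = -826040 + 489 = -825551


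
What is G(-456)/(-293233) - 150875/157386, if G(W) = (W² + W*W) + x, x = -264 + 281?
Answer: -6452743237/2714751114 ≈ -2.3769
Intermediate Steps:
x = 17
G(W) = 17 + 2*W² (G(W) = (W² + W*W) + 17 = (W² + W²) + 17 = 2*W² + 17 = 17 + 2*W²)
G(-456)/(-293233) - 150875/157386 = (17 + 2*(-456)²)/(-293233) - 150875/157386 = (17 + 2*207936)*(-1/293233) - 150875*1/157386 = (17 + 415872)*(-1/293233) - 8875/9258 = 415889*(-1/293233) - 8875/9258 = -415889/293233 - 8875/9258 = -6452743237/2714751114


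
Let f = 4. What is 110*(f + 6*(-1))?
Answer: -220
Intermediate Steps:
110*(f + 6*(-1)) = 110*(4 + 6*(-1)) = 110*(4 - 6) = 110*(-2) = -220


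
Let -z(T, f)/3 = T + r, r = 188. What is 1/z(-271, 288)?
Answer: 1/249 ≈ 0.0040161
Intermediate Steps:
z(T, f) = -564 - 3*T (z(T, f) = -3*(T + 188) = -3*(188 + T) = -564 - 3*T)
1/z(-271, 288) = 1/(-564 - 3*(-271)) = 1/(-564 + 813) = 1/249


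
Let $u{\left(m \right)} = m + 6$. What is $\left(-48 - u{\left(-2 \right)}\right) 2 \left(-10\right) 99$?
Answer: $102960$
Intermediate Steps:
$u{\left(m \right)} = 6 + m$
$\left(-48 - u{\left(-2 \right)}\right) 2 \left(-10\right) 99 = \left(-48 - \left(6 - 2\right)\right) 2 \left(-10\right) 99 = \left(-48 - 4\right) \left(-20\right) 99 = \left(-52\right) \left(-20\right) 99 = 1040 \cdot 99 = 102960$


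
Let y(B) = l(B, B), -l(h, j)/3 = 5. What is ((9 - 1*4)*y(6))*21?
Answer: -1575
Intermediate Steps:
l(h, j) = -15 (l(h, j) = -3*5 = -15)
y(B) = -15
((9 - 1*4)*y(6))*21 = ((9 - 1*4)*(-15))*21 = ((9 - 4)*(-15))*21 = (5*(-15))*21 = -75*21 = -1575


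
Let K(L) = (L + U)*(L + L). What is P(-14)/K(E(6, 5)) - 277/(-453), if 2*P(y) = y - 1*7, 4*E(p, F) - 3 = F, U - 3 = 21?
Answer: 48103/94224 ≈ 0.51052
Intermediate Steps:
U = 24 (U = 3 + 21 = 24)
E(p, F) = 3/4 + F/4
P(y) = -7/2 + y/2 (P(y) = (y - 1*7)/2 = (y - 7)/2 = (-7 + y)/2 = -7/2 + y/2)
K(L) = 2*L*(24 + L) (K(L) = (L + 24)*(L + L) = (24 + L)*(2*L) = 2*L*(24 + L))
P(-14)/K(E(6, 5)) - 277/(-453) = (-7/2 + (1/2)*(-14))/((2*(3/4 + (1/4)*5)*(24 + (3/4 + (1/4)*5)))) - 277/(-453) = (-7/2 - 7)/((2*(3/4 + 5/4)*(24 + (3/4 + 5/4)))) - 277*(-1/453) = -21*1/(4*(24 + 2))/2 + 277/453 = -21/(2*(2*2*26)) + 277/453 = -21/2/104 + 277/453 = -21/2*1/104 + 277/453 = -21/208 + 277/453 = 48103/94224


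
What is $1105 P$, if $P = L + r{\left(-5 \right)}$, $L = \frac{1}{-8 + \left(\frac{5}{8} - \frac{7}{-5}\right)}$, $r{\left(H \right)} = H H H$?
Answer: $- \frac{33056075}{239} \approx -1.3831 \cdot 10^{5}$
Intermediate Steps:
$r{\left(H \right)} = H^{3}$ ($r{\left(H \right)} = H^{2} H = H^{3}$)
$L = - \frac{40}{239}$ ($L = \frac{1}{-8 + \left(5 \cdot \frac{1}{8} - - \frac{7}{5}\right)} = \frac{1}{-8 + \left(\frac{5}{8} + \frac{7}{5}\right)} = \frac{1}{-8 + \frac{81}{40}} = \frac{1}{- \frac{239}{40}} = - \frac{40}{239} \approx -0.16736$)
$P = - \frac{29915}{239}$ ($P = - \frac{40}{239} + \left(-5\right)^{3} = - \frac{40}{239} - 125 = - \frac{29915}{239} \approx -125.17$)
$1105 P = 1105 \left(- \frac{29915}{239}\right) = - \frac{33056075}{239}$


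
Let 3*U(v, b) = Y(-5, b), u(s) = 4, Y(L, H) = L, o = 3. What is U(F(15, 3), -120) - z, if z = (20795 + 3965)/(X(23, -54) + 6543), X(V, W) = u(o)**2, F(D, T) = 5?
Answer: -107075/19677 ≈ -5.4416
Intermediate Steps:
X(V, W) = 16 (X(V, W) = 4**2 = 16)
U(v, b) = -5/3 (U(v, b) = (1/3)*(-5) = -5/3)
z = 24760/6559 (z = (20795 + 3965)/(16 + 6543) = 24760/6559 ≈ 3.7750)
U(F(15, 3), -120) - z = -5/3 - 1*24760/6559 = -5/3 - 24760/6559 = -107075/19677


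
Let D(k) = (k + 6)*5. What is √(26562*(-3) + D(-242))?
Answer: I*√80866 ≈ 284.37*I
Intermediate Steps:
D(k) = 30 + 5*k (D(k) = (6 + k)*5 = 30 + 5*k)
√(26562*(-3) + D(-242)) = √(26562*(-3) + (30 + 5*(-242))) = √(-79686 + (30 - 1210)) = √(-79686 - 1180) = √(-80866) = I*√80866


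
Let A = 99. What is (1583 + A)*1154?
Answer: 1941028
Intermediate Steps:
(1583 + A)*1154 = (1583 + 99)*1154 = 1682*1154 = 1941028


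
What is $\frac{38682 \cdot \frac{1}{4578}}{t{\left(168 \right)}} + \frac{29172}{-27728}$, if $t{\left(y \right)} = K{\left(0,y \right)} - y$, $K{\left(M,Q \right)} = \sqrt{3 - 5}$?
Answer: $- \frac{11755233129}{10663613444} - \frac{921 i \sqrt{2}}{3076634} \approx -1.1024 - 0.00042335 i$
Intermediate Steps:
$K{\left(M,Q \right)} = i \sqrt{2}$ ($K{\left(M,Q \right)} = \sqrt{-2} = i \sqrt{2}$)
$t{\left(y \right)} = - y + i \sqrt{2}$ ($t{\left(y \right)} = i \sqrt{2} - y = - y + i \sqrt{2}$)
$\frac{38682 \cdot \frac{1}{4578}}{t{\left(168 \right)}} + \frac{29172}{-27728} = \frac{38682 \cdot \frac{1}{4578}}{\left(-1\right) 168 + i \sqrt{2}} + \frac{29172}{-27728} = \frac{38682 \cdot \frac{1}{4578}}{-168 + i \sqrt{2}} + 29172 \left(- \frac{1}{27728}\right) = \frac{921}{109 \left(-168 + i \sqrt{2}\right)} - \frac{7293}{6932} = - \frac{7293}{6932} + \frac{921}{109 \left(-168 + i \sqrt{2}\right)}$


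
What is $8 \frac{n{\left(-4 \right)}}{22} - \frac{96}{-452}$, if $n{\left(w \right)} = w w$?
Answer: $\frac{7496}{1243} \approx 6.0306$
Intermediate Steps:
$n{\left(w \right)} = w^{2}$
$8 \frac{n{\left(-4 \right)}}{22} - \frac{96}{-452} = 8 \frac{\left(-4\right)^{2}}{22} - \frac{96}{-452} = 8 \cdot 16 \cdot \frac{1}{22} - - \frac{24}{113} = 8 \cdot \frac{8}{11} + \frac{24}{113} = \frac{64}{11} + \frac{24}{113} = \frac{7496}{1243}$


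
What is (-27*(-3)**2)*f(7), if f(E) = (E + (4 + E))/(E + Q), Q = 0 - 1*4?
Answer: -1458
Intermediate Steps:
Q = -4 (Q = 0 - 4 = -4)
f(E) = (4 + 2*E)/(-4 + E) (f(E) = (E + (4 + E))/(E - 4) = (4 + 2*E)/(-4 + E))
(-27*(-3)**2)*f(7) = (-27*(-3)**2)*(2*(2 + 7)/(-4 + 7)) = (-27*9)*(2*9/3) = -486*9/3 = -243*6 = -1458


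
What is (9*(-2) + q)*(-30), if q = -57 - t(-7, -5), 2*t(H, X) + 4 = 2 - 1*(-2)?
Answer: 2250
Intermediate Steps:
t(H, X) = 0 (t(H, X) = -2 + (2 - 1*(-2))/2 = -2 + (2 + 2)/2 = -2 + (½)*4 = -2 + 2 = 0)
q = -57 (q = -57 - 1*0 = -57 + 0 = -57)
(9*(-2) + q)*(-30) = (9*(-2) - 57)*(-30) = (-18 - 57)*(-30) = -75*(-30) = 2250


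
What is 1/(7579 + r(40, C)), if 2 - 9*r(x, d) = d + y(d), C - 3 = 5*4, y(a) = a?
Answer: 9/68167 ≈ 0.00013203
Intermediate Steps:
C = 23 (C = 3 + 5*4 = 3 + 20 = 23)
r(x, d) = 2/9 - 2*d/9 (r(x, d) = 2/9 - (d + d)/9 = 2/9 - 2*d/9)
1/(7579 + r(40, C)) = 1/(7579 + (2/9 - 2/9*23)) = 1/(7579 + (2/9 - 46/9)) = 1/(7579 - 44/9) = 1/(68167/9) = 9/68167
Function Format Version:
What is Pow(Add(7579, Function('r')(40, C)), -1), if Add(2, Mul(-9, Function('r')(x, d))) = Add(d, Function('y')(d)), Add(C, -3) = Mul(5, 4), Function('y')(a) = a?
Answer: Rational(9, 68167) ≈ 0.00013203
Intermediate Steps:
C = 23 (C = Add(3, Mul(5, 4)) = Add(3, 20) = 23)
Function('r')(x, d) = Add(Rational(2, 9), Mul(Rational(-2, 9), d)) (Function('r')(x, d) = Add(Rational(2, 9), Mul(Rational(-1, 9), Add(d, d))) = Add(Rational(2, 9), Mul(Rational(-1, 9), Mul(2, d))) = Add(Rational(2, 9), Mul(Rational(-2, 9), d)))
Pow(Add(7579, Function('r')(40, C)), -1) = Pow(Add(7579, Add(Rational(2, 9), Mul(Rational(-2, 9), 23))), -1) = Pow(Add(7579, Add(Rational(2, 9), Rational(-46, 9))), -1) = Pow(Add(7579, Rational(-44, 9)), -1) = Pow(Rational(68167, 9), -1) = Rational(9, 68167)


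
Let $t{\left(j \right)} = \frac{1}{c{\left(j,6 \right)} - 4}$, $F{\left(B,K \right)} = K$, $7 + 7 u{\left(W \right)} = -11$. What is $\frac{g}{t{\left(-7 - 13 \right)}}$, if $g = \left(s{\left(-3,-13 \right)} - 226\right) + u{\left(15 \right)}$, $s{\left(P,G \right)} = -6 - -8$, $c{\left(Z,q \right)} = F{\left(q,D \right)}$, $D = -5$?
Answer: $\frac{14274}{7} \approx 2039.1$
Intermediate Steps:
$u{\left(W \right)} = - \frac{18}{7}$ ($u{\left(W \right)} = -1 + \frac{1}{7} \left(-11\right) = -1 - \frac{11}{7} = - \frac{18}{7}$)
$c{\left(Z,q \right)} = -5$
$s{\left(P,G \right)} = 2$ ($s{\left(P,G \right)} = -6 + 8 = 2$)
$g = - \frac{1586}{7}$ ($g = \left(2 - 226\right) - \frac{18}{7} = -224 - \frac{18}{7} = - \frac{1586}{7} \approx -226.57$)
$t{\left(j \right)} = - \frac{1}{9}$ ($t{\left(j \right)} = \frac{1}{-5 - 4} = \frac{1}{-9} = - \frac{1}{9}$)
$\frac{g}{t{\left(-7 - 13 \right)}} = - \frac{1586}{7 \left(- \frac{1}{9}\right)} = \left(- \frac{1586}{7}\right) \left(-9\right) = \frac{14274}{7}$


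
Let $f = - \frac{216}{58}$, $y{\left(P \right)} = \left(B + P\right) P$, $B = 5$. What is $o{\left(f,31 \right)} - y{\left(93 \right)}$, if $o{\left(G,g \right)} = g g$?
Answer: $-8153$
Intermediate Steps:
$y{\left(P \right)} = P \left(5 + P\right)$ ($y{\left(P \right)} = \left(5 + P\right) P = P \left(5 + P\right)$)
$f = - \frac{108}{29}$ ($f = \left(-216\right) \frac{1}{58} = - \frac{108}{29} \approx -3.7241$)
$o{\left(G,g \right)} = g^{2}$
$o{\left(f,31 \right)} - y{\left(93 \right)} = 31^{2} - 93 \left(5 + 93\right) = 961 - 93 \cdot 98 = 961 - 9114 = -8153$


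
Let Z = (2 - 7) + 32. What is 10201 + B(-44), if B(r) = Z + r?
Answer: 10184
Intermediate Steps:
Z = 27 (Z = -5 + 32 = 27)
B(r) = 27 + r
10201 + B(-44) = 10201 + (27 - 44) = 10201 - 17 = 10184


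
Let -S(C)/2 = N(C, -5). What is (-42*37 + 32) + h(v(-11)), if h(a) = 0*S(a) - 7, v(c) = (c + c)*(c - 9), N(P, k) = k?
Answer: -1529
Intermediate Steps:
S(C) = 10 (S(C) = -2*(-5) = 10)
v(c) = 2*c*(-9 + c) (v(c) = (2*c)*(-9 + c) = 2*c*(-9 + c))
h(a) = -7 (h(a) = 0*10 - 7 = 0 - 7 = -7)
(-42*37 + 32) + h(v(-11)) = (-42*37 + 32) - 7 = (-1554 + 32) - 7 = -1522 - 7 = -1529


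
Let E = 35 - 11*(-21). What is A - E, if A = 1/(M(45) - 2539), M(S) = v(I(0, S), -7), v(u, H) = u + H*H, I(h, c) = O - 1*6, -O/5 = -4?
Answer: -658617/2476 ≈ -266.00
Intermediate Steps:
O = 20 (O = -5*(-4) = 20)
I(h, c) = 14 (I(h, c) = 20 - 1*6 = 20 - 6 = 14)
v(u, H) = u + H**2
M(S) = 63 (M(S) = 14 + (-7)**2 = 14 + 49 = 63)
A = -1/2476 (A = 1/(63 - 2539) = 1/(-2476) = -1/2476 ≈ -0.00040388)
E = 266 (E = 35 + 231 = 266)
A - E = -1/2476 - 1*266 = -1/2476 - 266 = -658617/2476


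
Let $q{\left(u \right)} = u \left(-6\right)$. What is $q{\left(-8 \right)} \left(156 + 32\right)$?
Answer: $9024$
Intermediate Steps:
$q{\left(u \right)} = - 6 u$
$q{\left(-8 \right)} \left(156 + 32\right) = \left(-6\right) \left(-8\right) \left(156 + 32\right) = 48 \cdot 188 = 9024$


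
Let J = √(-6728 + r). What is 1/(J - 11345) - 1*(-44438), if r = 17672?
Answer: 5719085312133/128698081 - 24*√19/128698081 ≈ 44438.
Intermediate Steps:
J = 24*√19 (J = √(-6728 + 17672) = √10944 = 24*√19 ≈ 104.61)
1/(J - 11345) - 1*(-44438) = 1/(24*√19 - 11345) - 1*(-44438) = 1/(-11345 + 24*√19) + 44438 = 44438 + 1/(-11345 + 24*√19)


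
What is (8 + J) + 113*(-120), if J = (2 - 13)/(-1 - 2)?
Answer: -40645/3 ≈ -13548.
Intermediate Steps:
J = 11/3 (J = -11/(-3) = -11*(-1/3) = 11/3 ≈ 3.6667)
(8 + J) + 113*(-120) = (8 + 11/3) + 113*(-120) = 35/3 - 13560 = -40645/3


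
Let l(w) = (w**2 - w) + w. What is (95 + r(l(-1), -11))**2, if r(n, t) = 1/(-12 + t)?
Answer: 4769856/529 ≈ 9016.7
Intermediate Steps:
l(w) = w**2
(95 + r(l(-1), -11))**2 = (95 + 1/(-12 - 11))**2 = (95 + 1/(-23))**2 = (95 - 1/23)**2 = (2184/23)**2 = 4769856/529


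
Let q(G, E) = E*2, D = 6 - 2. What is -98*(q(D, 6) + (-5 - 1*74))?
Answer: 6566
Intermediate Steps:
D = 4
q(G, E) = 2*E
-98*(q(D, 6) + (-5 - 1*74)) = -98*(2*6 + (-5 - 1*74)) = -98*(12 + (-5 - 74)) = -98*(12 - 79) = -98*(-67) = 6566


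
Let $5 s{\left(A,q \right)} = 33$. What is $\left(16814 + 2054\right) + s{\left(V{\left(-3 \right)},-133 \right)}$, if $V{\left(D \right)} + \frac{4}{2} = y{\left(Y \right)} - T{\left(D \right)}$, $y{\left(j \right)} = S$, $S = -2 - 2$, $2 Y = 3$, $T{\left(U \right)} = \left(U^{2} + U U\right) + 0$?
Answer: $\frac{94373}{5} \approx 18875.0$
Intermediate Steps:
$T{\left(U \right)} = 2 U^{2}$ ($T{\left(U \right)} = \left(U^{2} + U^{2}\right) + 0 = 2 U^{2} + 0 = 2 U^{2}$)
$Y = \frac{3}{2}$ ($Y = \frac{1}{2} \cdot 3 = \frac{3}{2} \approx 1.5$)
$S = -4$
$y{\left(j \right)} = -4$
$V{\left(D \right)} = -6 - 2 D^{2}$ ($V{\left(D \right)} = -2 - \left(4 + 2 D^{2}\right) = -6 - 2 D^{2}$)
$s{\left(A,q \right)} = \frac{33}{5}$ ($s{\left(A,q \right)} = \frac{1}{5} \cdot 33 = \frac{33}{5}$)
$\left(16814 + 2054\right) + s{\left(V{\left(-3 \right)},-133 \right)} = \left(16814 + 2054\right) + \frac{33}{5} = 18868 + \frac{33}{5} = \frac{94373}{5}$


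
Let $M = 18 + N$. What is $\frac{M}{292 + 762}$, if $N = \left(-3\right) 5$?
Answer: $\frac{3}{1054} \approx 0.0028463$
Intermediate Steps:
$N = -15$
$M = 3$ ($M = 18 - 15 = 3$)
$\frac{M}{292 + 762} = \frac{1}{292 + 762} \cdot 3 = \frac{1}{1054} \cdot 3 = \frac{3}{1054}$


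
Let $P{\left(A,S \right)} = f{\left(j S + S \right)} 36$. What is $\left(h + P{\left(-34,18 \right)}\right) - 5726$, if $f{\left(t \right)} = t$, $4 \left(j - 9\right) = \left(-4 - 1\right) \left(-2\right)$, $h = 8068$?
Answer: $10442$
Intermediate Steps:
$j = \frac{23}{2}$ ($j = 9 + \frac{\left(-4 - 1\right) \left(-2\right)}{4} = 9 + \frac{\left(-5\right) \left(-2\right)}{4} = 9 + \frac{1}{4} \cdot 10 = 9 + \frac{5}{2} = \frac{23}{2} \approx 11.5$)
$P{\left(A,S \right)} = 450 S$ ($P{\left(A,S \right)} = \left(\frac{23 S}{2} + S\right) 36 = \frac{25 S}{2} \cdot 36 = 450 S$)
$\left(h + P{\left(-34,18 \right)}\right) - 5726 = \left(8068 + 450 \cdot 18\right) - 5726 = \left(8068 + 8100\right) - 5726 = 16168 - 5726 = 10442$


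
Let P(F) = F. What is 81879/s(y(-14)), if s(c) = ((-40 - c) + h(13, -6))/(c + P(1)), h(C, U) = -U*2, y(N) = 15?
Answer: -1310064/43 ≈ -30467.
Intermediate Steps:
h(C, U) = -2*U
s(c) = (-28 - c)/(1 + c) (s(c) = ((-40 - c) - 2*(-6))/(c + 1) = ((-40 - c) + 12)/(1 + c) = (-28 - c)/(1 + c))
81879/s(y(-14)) = 81879/(((-28 - 1*15)/(1 + 15))) = 81879/(((-28 - 15)/16)) = 81879/(((1/16)*(-43))) = 81879/(-43/16) = 81879*(-16/43) = -1310064/43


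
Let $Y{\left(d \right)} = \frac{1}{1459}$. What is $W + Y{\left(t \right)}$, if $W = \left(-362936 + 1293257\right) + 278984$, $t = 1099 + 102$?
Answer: $\frac{1764375996}{1459} \approx 1.2093 \cdot 10^{6}$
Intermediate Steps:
$t = 1201$
$Y{\left(d \right)} = \frac{1}{1459}$
$W = 1209305$ ($W = 930321 + 278984 = 1209305$)
$W + Y{\left(t \right)} = 1209305 + \frac{1}{1459} = \frac{1764375996}{1459}$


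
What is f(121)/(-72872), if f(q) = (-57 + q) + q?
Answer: -185/72872 ≈ -0.0025387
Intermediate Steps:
f(q) = -57 + 2*q
f(121)/(-72872) = (-57 + 2*121)/(-72872) = (-57 + 242)*(-1/72872) = 185*(-1/72872) = -185/72872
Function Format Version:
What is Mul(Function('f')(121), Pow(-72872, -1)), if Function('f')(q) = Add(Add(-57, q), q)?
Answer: Rational(-185, 72872) ≈ -0.0025387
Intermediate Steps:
Function('f')(q) = Add(-57, Mul(2, q))
Mul(Function('f')(121), Pow(-72872, -1)) = Mul(Add(-57, Mul(2, 121)), Pow(-72872, -1)) = Mul(Add(-57, 242), Rational(-1, 72872)) = Mul(185, Rational(-1, 72872)) = Rational(-185, 72872)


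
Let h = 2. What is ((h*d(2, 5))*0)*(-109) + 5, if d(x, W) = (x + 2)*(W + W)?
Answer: 5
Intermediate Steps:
d(x, W) = 2*W*(2 + x) (d(x, W) = (2 + x)*(2*W) = 2*W*(2 + x))
((h*d(2, 5))*0)*(-109) + 5 = ((2*(2*5*(2 + 2)))*0)*(-109) + 5 = ((2*(2*5*4))*0)*(-109) + 5 = ((2*40)*0)*(-109) + 5 = (80*0)*(-109) + 5 = 0*(-109) + 5 = 0 + 5 = 5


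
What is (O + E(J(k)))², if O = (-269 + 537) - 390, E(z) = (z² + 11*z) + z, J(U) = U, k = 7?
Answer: 121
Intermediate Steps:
E(z) = z² + 12*z
O = -122 (O = 268 - 390 = -122)
(O + E(J(k)))² = (-122 + 7*(12 + 7))² = (-122 + 7*19)² = (-122 + 133)² = 11² = 121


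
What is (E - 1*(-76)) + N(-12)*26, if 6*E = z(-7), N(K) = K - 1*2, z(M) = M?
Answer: -1735/6 ≈ -289.17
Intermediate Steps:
N(K) = -2 + K (N(K) = K - 2 = -2 + K)
E = -7/6 (E = (⅙)*(-7) = -7/6 ≈ -1.1667)
(E - 1*(-76)) + N(-12)*26 = (-7/6 - 1*(-76)) + (-2 - 12)*26 = (-7/6 + 76) - 14*26 = 449/6 - 364 = -1735/6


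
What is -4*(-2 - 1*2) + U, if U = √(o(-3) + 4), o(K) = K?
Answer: 17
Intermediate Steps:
U = 1 (U = √(-3 + 4) = √1 = 1)
-4*(-2 - 1*2) + U = -4*(-2 - 1*2) + 1 = -4*(-2 - 2) + 1 = -4*(-4) + 1 = 16 + 1 = 17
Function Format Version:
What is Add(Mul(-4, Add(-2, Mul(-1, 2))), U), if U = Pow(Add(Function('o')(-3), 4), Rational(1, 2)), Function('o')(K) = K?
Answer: 17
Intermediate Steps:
U = 1 (U = Pow(Add(-3, 4), Rational(1, 2)) = Pow(1, Rational(1, 2)) = 1)
Add(Mul(-4, Add(-2, Mul(-1, 2))), U) = Add(Mul(-4, Add(-2, Mul(-1, 2))), 1) = Add(Mul(-4, Add(-2, -2)), 1) = Add(Mul(-4, -4), 1) = Add(16, 1) = 17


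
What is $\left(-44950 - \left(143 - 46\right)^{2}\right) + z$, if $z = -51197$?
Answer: $-105556$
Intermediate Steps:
$\left(-44950 - \left(143 - 46\right)^{2}\right) + z = \left(-44950 - \left(143 - 46\right)^{2}\right) - 51197 = \left(-44950 - 97^{2}\right) - 51197 = \left(-44950 - 9409\right) - 51197 = -54359 - 51197 = -105556$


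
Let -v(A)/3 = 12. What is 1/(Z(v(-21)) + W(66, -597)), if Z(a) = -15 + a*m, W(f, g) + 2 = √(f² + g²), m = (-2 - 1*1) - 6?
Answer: -307/266516 + 3*√40085/266516 ≈ 0.0011018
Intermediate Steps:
v(A) = -36 (v(A) = -3*12 = -36)
m = -9 (m = (-2 - 1) - 6 = -3 - 6 = -9)
W(f, g) = -2 + √(f² + g²)
Z(a) = -15 - 9*a (Z(a) = -15 + a*(-9) = -15 - 9*a)
1/(Z(v(-21)) + W(66, -597)) = 1/((-15 - 9*(-36)) + (-2 + √(66² + (-597)²))) = 1/((-15 + 324) + (-2 + √(4356 + 356409))) = 1/(309 + (-2 + √360765)) = 1/(309 + (-2 + 3*√40085)) = 1/(307 + 3*√40085)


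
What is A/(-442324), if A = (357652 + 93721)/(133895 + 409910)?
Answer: -451373/240538002820 ≈ -1.8765e-6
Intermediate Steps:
A = 451373/543805 ≈ 0.83003
A/(-442324) = (451373/543805)/(-442324) = (451373/543805)*(-1/442324) = -451373/240538002820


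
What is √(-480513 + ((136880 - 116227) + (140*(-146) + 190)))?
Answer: I*√480110 ≈ 692.9*I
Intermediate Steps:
√(-480513 + ((136880 - 116227) + (140*(-146) + 190))) = √(-480513 + (20653 + (-20440 + 190))) = √(-480513 + (20653 - 20250)) = √(-480513 + 403) = √(-480110) = I*√480110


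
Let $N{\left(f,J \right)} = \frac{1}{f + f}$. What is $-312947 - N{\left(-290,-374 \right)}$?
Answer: $- \frac{181509259}{580} \approx -3.1295 \cdot 10^{5}$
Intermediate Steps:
$N{\left(f,J \right)} = \frac{1}{2 f}$
$-312947 - N{\left(-290,-374 \right)} = -312947 - \frac{1}{2 \left(-290\right)} = -312947 - \frac{1}{2} \left(- \frac{1}{290}\right) = -312947 - - \frac{1}{580} = -312947 + \frac{1}{580} = - \frac{181509259}{580}$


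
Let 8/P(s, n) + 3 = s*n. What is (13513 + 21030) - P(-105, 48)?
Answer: 174200357/5043 ≈ 34543.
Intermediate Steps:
P(s, n) = 8/(-3 + n*s) (P(s, n) = 8/(-3 + s*n) = 8/(-3 + n*s))
(13513 + 21030) - P(-105, 48) = (13513 + 21030) - 8/(-3 + 48*(-105)) = 34543 - 8/(-3 - 5040) = 34543 - 8/(-5043) = 34543 - 8*(-1)/5043 = 34543 - 1*(-8/5043) = 34543 + 8/5043 = 174200357/5043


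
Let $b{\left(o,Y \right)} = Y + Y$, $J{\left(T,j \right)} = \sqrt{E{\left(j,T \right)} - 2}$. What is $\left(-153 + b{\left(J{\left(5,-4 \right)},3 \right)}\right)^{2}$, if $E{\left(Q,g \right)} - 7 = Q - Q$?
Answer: $21609$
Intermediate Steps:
$E{\left(Q,g \right)} = 7$ ($E{\left(Q,g \right)} = 7 + \left(Q - Q\right) = 7 + 0 = 7$)
$J{\left(T,j \right)} = \sqrt{5}$ ($J{\left(T,j \right)} = \sqrt{7 - 2} = \sqrt{5}$)
$b{\left(o,Y \right)} = 2 Y$
$\left(-153 + b{\left(J{\left(5,-4 \right)},3 \right)}\right)^{2} = \left(-153 + 2 \cdot 3\right)^{2} = \left(-153 + 6\right)^{2} = \left(-147\right)^{2} = 21609$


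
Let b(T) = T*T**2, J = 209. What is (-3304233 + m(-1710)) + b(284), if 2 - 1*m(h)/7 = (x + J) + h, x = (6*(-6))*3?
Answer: 19613348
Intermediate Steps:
x = -108 (x = -36*3 = -108)
m(h) = -693 - 7*h (m(h) = 14 - 7*((-108 + 209) + h) = 14 - 7*(101 + h) = 14 + (-707 - 7*h) = -693 - 7*h)
b(T) = T**3
(-3304233 + m(-1710)) + b(284) = (-3304233 + (-693 - 7*(-1710))) + 284**3 = (-3304233 + (-693 + 11970)) + 22906304 = (-3304233 + 11277) + 22906304 = -3292956 + 22906304 = 19613348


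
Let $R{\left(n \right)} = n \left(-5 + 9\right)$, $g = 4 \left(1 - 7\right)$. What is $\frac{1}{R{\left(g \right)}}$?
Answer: $- \frac{1}{96} \approx -0.010417$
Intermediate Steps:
$g = -24$ ($g = 4 \left(-6\right) = -24$)
$R{\left(n \right)} = 4 n$ ($R{\left(n \right)} = n 4 = 4 n$)
$\frac{1}{R{\left(g \right)}} = \frac{1}{4 \left(-24\right)} = \frac{1}{-96} = - \frac{1}{96}$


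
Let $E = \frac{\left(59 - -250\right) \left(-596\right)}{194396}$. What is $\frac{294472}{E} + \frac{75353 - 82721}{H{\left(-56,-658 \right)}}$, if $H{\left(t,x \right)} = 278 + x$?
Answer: $- \frac{1359464441638}{4373895} \approx -3.1081 \cdot 10^{5}$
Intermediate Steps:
$E = - \frac{46041}{48599}$ ($E = \left(59 + 250\right) \left(-596\right) \frac{1}{194396} = 309 \left(-596\right) \frac{1}{194396} = \left(-184164\right) \frac{1}{194396} = - \frac{46041}{48599} \approx -0.94736$)
$\frac{294472}{E} + \frac{75353 - 82721}{H{\left(-56,-658 \right)}} = \frac{294472}{- \frac{46041}{48599}} + \frac{75353 - 82721}{278 - 658} = 294472 \left(- \frac{48599}{46041}\right) - \frac{7368}{-380} = - \frac{14311044728}{46041} - - \frac{1842}{95} = - \frac{14311044728}{46041} + \frac{1842}{95} = - \frac{1359464441638}{4373895}$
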